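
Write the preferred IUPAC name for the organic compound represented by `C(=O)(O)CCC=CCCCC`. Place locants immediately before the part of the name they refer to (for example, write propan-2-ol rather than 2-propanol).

non-4-enoic acid

Counting along the main chain through the –COOH group and the multiple bond gives 9 carbons: the parent is nonane.
The highest-priority functional group is a carboxylic acid (terminal –COOH), so the name ends in -oic acid.
The chain contains a C=C double bond, so the unsaturation ending is -ene.
The numbering direction is chosen so that the carboxylic acid carbon is C-1 by definition.
This places the double bond between C-4 and C-5.
The name is non-4-enoic acid.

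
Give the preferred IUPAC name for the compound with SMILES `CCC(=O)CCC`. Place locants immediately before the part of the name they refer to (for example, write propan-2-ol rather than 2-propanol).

The longest chain bearing the carbonyl is 6 carbons long (hexane).
A ketone (C=O on an internal carbon) is the principal characteristic group, giving the suffix -one.
Number the chain so that numbering from this end puts the carbonyl group at C-3 rather than C-4.
This places the carbonyl at C-3.
Putting it together: hexan-3-one.

hexan-3-one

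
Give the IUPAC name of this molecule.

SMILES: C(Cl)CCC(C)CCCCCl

1,8-dichloro-4-methyloctane

The longest continuous carbon chain has 8 atoms, so the parent hydride is octane.
The numbering direction is chosen so that the substituent locant set {1,4,8} is lower than {1,5,8} at the first point of difference.
That gives chloro groups at C-1 and C-8; a methyl group at C-4.
Substituent prefixes are cited in alphabetical order (multiplying prefixes like di-/tri- are ignored for ordering).
Putting it together: 1,8-dichloro-4-methyloctane.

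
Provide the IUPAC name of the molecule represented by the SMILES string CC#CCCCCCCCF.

10-fluorodec-2-yne

Counting along the main chain through the multiple bond gives 10 carbons: the parent is decane.
There is one C≡C triple bond, indicated by the ending -yne.
Choose the numbering such that numbering from this end puts the triple bond at C-2 rather than C-8.
With this numbering: the triple bond between C-2 and C-3; a fluoro group at C-10.
Putting it together: 10-fluorodec-2-yne.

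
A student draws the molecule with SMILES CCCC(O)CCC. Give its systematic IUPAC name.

heptan-4-ol

Counting along the main chain through the –OH group gives 7 carbons: the parent is heptane.
The principal characteristic group is an alcohol (–OH), named with the suffix -ol.
The molecule is symmetric, so either numbering direction gives the same locants.
This places the hydroxyl at C-4.
The name is heptan-4-ol.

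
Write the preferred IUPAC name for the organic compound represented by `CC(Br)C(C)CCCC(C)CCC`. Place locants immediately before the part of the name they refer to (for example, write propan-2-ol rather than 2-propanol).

The parent chain contains 10 carbons (decane).
Choose the numbering such that the substituent locant set {2,3,7} is lower than {4,8,9} at the first point of difference.
With this numbering: a bromo group at C-2; methyl groups at C-3 and C-7.
Prefixes are listed alphabetically: bromo, methyl.
The name is 2-bromo-3,7-dimethyldecane.

2-bromo-3,7-dimethyldecane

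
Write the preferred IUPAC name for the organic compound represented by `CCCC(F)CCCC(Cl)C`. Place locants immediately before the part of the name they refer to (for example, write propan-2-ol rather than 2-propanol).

2-chloro-6-fluorononane

The parent chain contains 9 carbons (nonane).
Number the chain so that the substituent locant set {2,6} is lower than {4,8} at the first point of difference.
With this numbering: a chloro group at C-2; a fluoro group at C-6.
Prefixes are listed alphabetically: chloro, fluoro.
Assembling the pieces gives 2-chloro-6-fluorononane.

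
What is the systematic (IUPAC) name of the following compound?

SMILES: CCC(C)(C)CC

3,3-dimethylpentane

The longest continuous carbon chain has 5 atoms, so the parent hydride is pentane.
The molecule is symmetric, so either numbering direction gives the same locants.
That gives two methyl groups at C-3.
Putting it together: 3,3-dimethylpentane.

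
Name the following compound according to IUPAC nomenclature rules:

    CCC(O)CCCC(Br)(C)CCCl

The longest chain bearing the –OH group is 9 carbons long (nonane).
The principal characteristic group is an alcohol (–OH), named with the suffix -ol.
The numbering direction is chosen so that numbering from this end puts the hydroxyl group at C-3 rather than C-7.
That gives the hydroxyl at C-3; a bromo group at C-7; a chloro group at C-9; a methyl group at C-7.
Substituent prefixes are cited in alphabetical order (multiplying prefixes like di-/tri- are ignored for ordering).
Putting it together: 7-bromo-9-chloro-7-methylnonan-3-ol.

7-bromo-9-chloro-7-methylnonan-3-ol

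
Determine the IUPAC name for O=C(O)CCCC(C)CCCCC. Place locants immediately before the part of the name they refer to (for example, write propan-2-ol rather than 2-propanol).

The longest carbon chain that includes the –COOH group has 10 carbons, so the parent hydride is decane.
A carboxylic acid (terminal –COOH) is the principal characteristic group, giving the suffix -oic acid.
Number the chain so that the carboxylic acid carbon is C-1 by definition.
With this numbering: a methyl group at C-5.
Putting it together: 5-methyldecanoic acid.

5-methyldecanoic acid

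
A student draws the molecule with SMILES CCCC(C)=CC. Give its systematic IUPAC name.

3-methylhex-2-ene

The longest carbon chain that includes the multiple bond has 6 carbons, so the parent hydride is hexane.
The chain contains a C=C double bond, so the unsaturation ending is -ene.
Number the chain so that numbering from this end puts the double bond at C-2 rather than C-4.
That gives the double bond between C-2 and C-3; a methyl group at C-3.
Assembling the pieces gives 3-methylhex-2-ene.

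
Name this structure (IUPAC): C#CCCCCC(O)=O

hept-6-ynoic acid

The longest carbon chain that includes the –COOH group and the multiple bond has 7 carbons, so the parent hydride is heptane.
The highest-priority functional group is a carboxylic acid (terminal –COOH), so the name ends in -oic acid.
There is one C≡C triple bond, indicated by the ending -yne.
The numbering direction is chosen so that the carboxylic acid carbon is C-1 by definition.
With this numbering: the triple bond between C-6 and C-7.
Putting it together: hept-6-ynoic acid.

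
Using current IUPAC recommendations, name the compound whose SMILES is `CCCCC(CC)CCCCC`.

5-ethyldecane

The longest carbon chain is 10 atoms: the parent is decane.
Number the chain so that the substituent locant set {5} is lower than {6} at the first point of difference.
This places an ethyl group at C-5.
Assembling the pieces gives 5-ethyldecane.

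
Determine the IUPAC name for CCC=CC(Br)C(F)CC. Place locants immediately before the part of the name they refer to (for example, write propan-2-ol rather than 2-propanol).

Counting along the main chain through the multiple bond gives 8 carbons: the parent is octane.
The chain contains a C=C double bond, so the unsaturation ending is -ene.
The numbering direction is chosen so that numbering from this end puts the double bond at C-3 rather than C-5.
That gives the double bond between C-3 and C-4; a bromo group at C-5; a fluoro group at C-6.
Substituent prefixes are cited in alphabetical order (multiplying prefixes like di-/tri- are ignored for ordering).
The name is 5-bromo-6-fluorooct-3-ene.

5-bromo-6-fluorooct-3-ene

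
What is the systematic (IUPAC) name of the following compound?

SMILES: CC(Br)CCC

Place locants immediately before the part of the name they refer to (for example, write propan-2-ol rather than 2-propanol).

The parent chain contains 5 carbons (pentane).
Number the chain so that the substituent locant set {2} is lower than {4} at the first point of difference.
That gives a bromo group at C-2.
Assembling the pieces gives 2-bromopentane.

2-bromopentane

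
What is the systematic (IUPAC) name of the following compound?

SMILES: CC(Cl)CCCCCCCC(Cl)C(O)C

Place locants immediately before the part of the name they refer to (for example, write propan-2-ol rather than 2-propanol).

3,11-dichlorododecan-2-ol

The longest carbon chain that includes the –OH group has 12 carbons, so the parent hydride is dodecane.
The principal characteristic group is an alcohol (–OH), named with the suffix -ol.
Choose the numbering such that numbering from this end puts the hydroxyl group at C-2 rather than C-11.
This places the hydroxyl at C-2; chloro groups at C-3 and C-11.
Putting it together: 3,11-dichlorododecan-2-ol.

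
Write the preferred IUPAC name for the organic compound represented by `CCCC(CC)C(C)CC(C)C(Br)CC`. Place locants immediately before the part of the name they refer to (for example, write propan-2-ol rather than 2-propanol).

3-bromo-7-ethyl-4,6-dimethyldecane

The longest carbon chain is 10 atoms: the parent is decane.
Choose the numbering such that the substituent locant set {3,4,6,7} is lower than {4,5,7,8} at the first point of difference.
That gives a bromo group at C-3; an ethyl group at C-7; methyl groups at C-4 and C-6.
The substituents are ordered alphabetically, ignoring any di-/tri- multipliers.
Putting it together: 3-bromo-7-ethyl-4,6-dimethyldecane.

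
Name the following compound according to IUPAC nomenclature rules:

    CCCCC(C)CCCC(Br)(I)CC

The parent chain contains 11 carbons (undecane).
The numbering direction is chosen so that the substituent locant set {3,3,7} is lower than {5,9,9} at the first point of difference.
That gives a bromo group at C-3; an iodo group at C-3; a methyl group at C-7.
Prefixes are listed alphabetically: bromo, iodo, methyl.
Assembling the pieces gives 3-bromo-3-iodo-7-methylundecane.

3-bromo-3-iodo-7-methylundecane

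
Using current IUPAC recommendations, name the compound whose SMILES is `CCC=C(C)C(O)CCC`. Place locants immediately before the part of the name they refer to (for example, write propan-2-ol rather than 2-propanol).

5-methyloct-5-en-4-ol

Counting along the main chain through the –OH group and the multiple bond gives 8 carbons: the parent is octane.
An alcohol (–OH) is the principal characteristic group, giving the suffix -ol.
The chain contains a C=C double bond, so the unsaturation ending is -ene.
Choose the numbering such that numbering from this end puts the hydroxyl group at C-4 rather than C-5.
That gives the hydroxyl at C-4; the double bond between C-5 and C-6; a methyl group at C-5.
Putting it together: 5-methyloct-5-en-4-ol.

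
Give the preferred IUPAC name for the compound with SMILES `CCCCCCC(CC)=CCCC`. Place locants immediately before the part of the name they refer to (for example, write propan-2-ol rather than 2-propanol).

5-ethylundec-4-ene

The longest carbon chain that includes the multiple bond has 11 carbons, so the parent hydride is undecane.
A C=C double bond in the chain gives the infix -ene-.
Choose the numbering such that numbering from this end puts the double bond at C-4 rather than C-7.
That gives the double bond between C-4 and C-5; an ethyl group at C-5.
The name is 5-ethylundec-4-ene.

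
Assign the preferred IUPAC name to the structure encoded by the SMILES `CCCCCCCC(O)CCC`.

undecan-4-ol

The longest chain bearing the –OH group is 11 carbons long (undecane).
The principal characteristic group is an alcohol (–OH), named with the suffix -ol.
The numbering direction is chosen so that numbering from this end puts the hydroxyl group at C-4 rather than C-8.
With this numbering: the hydroxyl at C-4.
Putting it together: undecan-4-ol.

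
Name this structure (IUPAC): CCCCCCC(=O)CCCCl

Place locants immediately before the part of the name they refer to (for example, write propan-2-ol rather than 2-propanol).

1-chlorodecan-4-one

The longest carbon chain that includes the carbonyl has 10 carbons, so the parent hydride is decane.
A ketone (C=O on an internal carbon) is the principal characteristic group, giving the suffix -one.
Choose the numbering such that numbering from this end puts the carbonyl group at C-4 rather than C-7.
This places the carbonyl at C-4; a chloro group at C-1.
Assembling the pieces gives 1-chlorodecan-4-one.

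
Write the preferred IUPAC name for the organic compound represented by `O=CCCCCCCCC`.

The longest chain bearing the –CHO group is 9 carbons long (nonane).
An aldehyde (terminal –CHO) is the principal characteristic group, giving the suffix -al.
Number the chain so that the aldehyde carbon is C-1 by definition.
Assembling the pieces gives nonanal.

nonanal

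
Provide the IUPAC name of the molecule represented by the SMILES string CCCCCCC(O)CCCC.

The longest chain bearing the –OH group is 11 carbons long (undecane).
The highest-priority functional group is an alcohol (–OH), so the name ends in -ol.
Choose the numbering such that numbering from this end puts the hydroxyl group at C-5 rather than C-7.
With this numbering: the hydroxyl at C-5.
Putting it together: undecan-5-ol.

undecan-5-ol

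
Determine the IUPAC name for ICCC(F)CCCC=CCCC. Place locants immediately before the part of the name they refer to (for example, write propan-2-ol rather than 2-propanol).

The longest chain bearing the multiple bond is 11 carbons long (undecane).
The chain contains a C=C double bond, so the unsaturation ending is -ene.
The numbering direction is chosen so that numbering from this end puts the double bond at C-4 rather than C-7.
That gives the double bond between C-4 and C-5; a fluoro group at C-9; an iodo group at C-11.
Substituent prefixes are cited in alphabetical order (multiplying prefixes like di-/tri- are ignored for ordering).
Putting it together: 9-fluoro-11-iodoundec-4-ene.

9-fluoro-11-iodoundec-4-ene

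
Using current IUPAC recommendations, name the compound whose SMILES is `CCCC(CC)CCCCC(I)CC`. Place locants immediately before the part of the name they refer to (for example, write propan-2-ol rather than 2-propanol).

8-ethyl-3-iodoundecane

The longest carbon chain is 11 atoms: the parent is undecane.
Number the chain so that the substituent locant set {3,8} is lower than {4,9} at the first point of difference.
With this numbering: an ethyl group at C-8; an iodo group at C-3.
Prefixes are listed alphabetically: ethyl, iodo.
Assembling the pieces gives 8-ethyl-3-iodoundecane.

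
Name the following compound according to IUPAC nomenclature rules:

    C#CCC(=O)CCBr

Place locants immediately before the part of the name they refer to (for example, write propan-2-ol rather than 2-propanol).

1-bromohex-5-yn-3-one

The longest carbon chain that includes the carbonyl and the multiple bond has 6 carbons, so the parent hydride is hexane.
The highest-priority functional group is a ketone (C=O on an internal carbon), so the name ends in -one.
There is one C≡C triple bond, indicated by the ending -yne.
Choose the numbering such that numbering from this end puts the carbonyl group at C-3 rather than C-4.
This places the carbonyl at C-3; the triple bond between C-5 and C-6; a bromo group at C-1.
Assembling the pieces gives 1-bromohex-5-yn-3-one.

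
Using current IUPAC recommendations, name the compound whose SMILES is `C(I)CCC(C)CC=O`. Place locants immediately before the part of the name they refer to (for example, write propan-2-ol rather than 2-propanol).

The longest chain bearing the –CHO group is 6 carbons long (hexane).
The principal characteristic group is an aldehyde (terminal –CHO), named with the suffix -al.
Number the chain so that the aldehyde carbon is C-1 by definition.
That gives an iodo group at C-6; a methyl group at C-3.
Prefixes are listed alphabetically: iodo, methyl.
Putting it together: 6-iodo-3-methylhexanal.

6-iodo-3-methylhexanal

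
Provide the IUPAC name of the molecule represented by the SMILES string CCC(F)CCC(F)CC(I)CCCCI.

7,10-difluoro-1,5-diiodododecane

The longest continuous carbon chain has 12 atoms, so the parent hydride is dodecane.
Number the chain so that the substituent locant set {1,5,7,10} is lower than {3,6,8,12} at the first point of difference.
That gives fluoro groups at C-7 and C-10; iodo groups at C-1 and C-5.
Prefixes are listed alphabetically: fluoro, iodo.
Assembling the pieces gives 7,10-difluoro-1,5-diiodododecane.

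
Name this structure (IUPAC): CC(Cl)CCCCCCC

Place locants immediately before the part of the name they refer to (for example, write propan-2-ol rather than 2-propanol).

The longest continuous carbon chain has 9 atoms, so the parent hydride is nonane.
Number the chain so that the substituent locant set {2} is lower than {8} at the first point of difference.
That gives a chloro group at C-2.
Putting it together: 2-chlorononane.

2-chlorononane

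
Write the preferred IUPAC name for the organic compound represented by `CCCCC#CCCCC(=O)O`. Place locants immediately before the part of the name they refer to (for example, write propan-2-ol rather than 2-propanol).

Counting along the main chain through the –COOH group and the multiple bond gives 10 carbons: the parent is decane.
The principal characteristic group is a carboxylic acid (terminal –COOH), named with the suffix -oic acid.
The chain contains a C≡C triple bond, so the unsaturation ending is -yne.
Choose the numbering such that the carboxylic acid carbon is C-1 by definition.
That gives the triple bond between C-5 and C-6.
Assembling the pieces gives dec-5-ynoic acid.

dec-5-ynoic acid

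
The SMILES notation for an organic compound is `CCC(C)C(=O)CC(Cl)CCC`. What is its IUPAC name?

6-chloro-3-methylnonan-4-one

The longest chain bearing the carbonyl is 9 carbons long (nonane).
A ketone (C=O on an internal carbon) is the principal characteristic group, giving the suffix -one.
Number the chain so that numbering from this end puts the carbonyl group at C-4 rather than C-6.
That gives the carbonyl at C-4; a chloro group at C-6; a methyl group at C-3.
The substituents are ordered alphabetically, ignoring any di-/tri- multipliers.
Assembling the pieces gives 6-chloro-3-methylnonan-4-one.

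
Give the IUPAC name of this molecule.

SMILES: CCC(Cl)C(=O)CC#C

Counting along the main chain through the carbonyl and the multiple bond gives 7 carbons: the parent is heptane.
A ketone (C=O on an internal carbon) is the principal characteristic group, giving the suffix -one.
The chain contains a C≡C triple bond, so the unsaturation ending is -yne.
Choose the numbering such that numbering from this end puts the triple bond at C-1 rather than C-6.
With this numbering: the carbonyl at C-4; the triple bond between C-1 and C-2; a chloro group at C-5.
Assembling the pieces gives 5-chlorohept-1-yn-4-one.

5-chlorohept-1-yn-4-one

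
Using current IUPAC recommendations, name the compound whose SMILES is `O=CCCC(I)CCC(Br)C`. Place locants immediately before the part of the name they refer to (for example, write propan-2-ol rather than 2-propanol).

Counting along the main chain through the –CHO group gives 8 carbons: the parent is octane.
An aldehyde (terminal –CHO) is the principal characteristic group, giving the suffix -al.
Choose the numbering such that the aldehyde carbon is C-1 by definition.
That gives a bromo group at C-7; an iodo group at C-4.
The substituents are ordered alphabetically, ignoring any di-/tri- multipliers.
Putting it together: 7-bromo-4-iodooctanal.

7-bromo-4-iodooctanal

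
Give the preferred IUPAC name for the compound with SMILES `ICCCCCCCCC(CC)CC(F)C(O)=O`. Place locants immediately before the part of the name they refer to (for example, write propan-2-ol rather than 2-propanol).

The longest carbon chain that includes the –COOH group has 12 carbons, so the parent hydride is dodecane.
The principal characteristic group is a carboxylic acid (terminal –COOH), named with the suffix -oic acid.
Choose the numbering such that the carboxylic acid carbon is C-1 by definition.
That gives an ethyl group at C-4; a fluoro group at C-2; an iodo group at C-12.
Prefixes are listed alphabetically: ethyl, fluoro, iodo.
Assembling the pieces gives 4-ethyl-2-fluoro-12-iodododecanoic acid.

4-ethyl-2-fluoro-12-iodododecanoic acid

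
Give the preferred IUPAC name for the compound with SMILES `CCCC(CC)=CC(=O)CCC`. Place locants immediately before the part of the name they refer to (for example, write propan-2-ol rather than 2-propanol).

6-ethylnon-5-en-4-one

The longest chain bearing the carbonyl and the multiple bond is 9 carbons long (nonane).
The principal characteristic group is a ketone (C=O on an internal carbon), named with the suffix -one.
There is one C=C double bond, indicated by the ending -ene.
The numbering direction is chosen so that numbering from this end puts the carbonyl group at C-4 rather than C-6.
That gives the carbonyl at C-4; the double bond between C-5 and C-6; an ethyl group at C-6.
Putting it together: 6-ethylnon-5-en-4-one.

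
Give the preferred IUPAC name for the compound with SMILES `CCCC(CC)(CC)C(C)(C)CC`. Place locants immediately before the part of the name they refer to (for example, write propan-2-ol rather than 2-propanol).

4,4-diethyl-3,3-dimethylheptane

The longest continuous carbon chain has 7 atoms, so the parent hydride is heptane.
Choose the numbering such that the substituent locant set {3,3,4,4} is lower than {4,4,5,5} at the first point of difference.
This places two ethyl groups at C-4; two methyl groups at C-3.
The substituents are ordered alphabetically, ignoring any di-/tri- multipliers.
The name is 4,4-diethyl-3,3-dimethylheptane.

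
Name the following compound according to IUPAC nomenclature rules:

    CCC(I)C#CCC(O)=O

The longest chain bearing the –COOH group and the multiple bond is 7 carbons long (heptane).
The highest-priority functional group is a carboxylic acid (terminal –COOH), so the name ends in -oic acid.
There is one C≡C triple bond, indicated by the ending -yne.
Choose the numbering such that the carboxylic acid carbon is C-1 by definition.
That gives the triple bond between C-3 and C-4; an iodo group at C-5.
Putting it together: 5-iodohept-3-ynoic acid.

5-iodohept-3-ynoic acid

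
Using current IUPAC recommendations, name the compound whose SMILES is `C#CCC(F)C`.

The longest carbon chain that includes the multiple bond has 5 carbons, so the parent hydride is pentane.
There is one C≡C triple bond, indicated by the ending -yne.
Number the chain so that numbering from this end puts the triple bond at C-1 rather than C-4.
With this numbering: the triple bond between C-1 and C-2; a fluoro group at C-4.
The name is 4-fluoropent-1-yne.

4-fluoropent-1-yne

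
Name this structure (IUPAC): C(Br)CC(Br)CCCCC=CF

The longest chain bearing the multiple bond is 9 carbons long (nonane).
The chain contains a C=C double bond, so the unsaturation ending is -ene.
The numbering direction is chosen so that numbering from this end puts the double bond at C-1 rather than C-8.
With this numbering: the double bond between C-1 and C-2; bromo groups at C-7 and C-9; a fluoro group at C-1.
Substituent prefixes are cited in alphabetical order (multiplying prefixes like di-/tri- are ignored for ordering).
Putting it together: 7,9-dibromo-1-fluoronon-1-ene.

7,9-dibromo-1-fluoronon-1-ene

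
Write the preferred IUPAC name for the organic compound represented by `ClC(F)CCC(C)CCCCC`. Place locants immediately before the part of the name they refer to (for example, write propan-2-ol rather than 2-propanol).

1-chloro-1-fluoro-4-methylnonane

The longest continuous carbon chain has 9 atoms, so the parent hydride is nonane.
Number the chain so that the substituent locant set {1,1,4} is lower than {6,9,9} at the first point of difference.
That gives a chloro group at C-1; a fluoro group at C-1; a methyl group at C-4.
Prefixes are listed alphabetically: chloro, fluoro, methyl.
Assembling the pieces gives 1-chloro-1-fluoro-4-methylnonane.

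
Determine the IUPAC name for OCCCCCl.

4-chlorobutan-1-ol

The longest carbon chain that includes the –OH group has 4 carbons, so the parent hydride is butane.
An alcohol (–OH) is the principal characteristic group, giving the suffix -ol.
Number the chain so that numbering from this end puts the hydroxyl group at C-1 rather than C-4.
That gives the hydroxyl at C-1; a chloro group at C-4.
The name is 4-chlorobutan-1-ol.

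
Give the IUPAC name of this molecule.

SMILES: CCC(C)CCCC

3-methylheptane

The parent chain contains 7 carbons (heptane).
Number the chain so that the substituent locant set {3} is lower than {5} at the first point of difference.
This places a methyl group at C-3.
The name is 3-methylheptane.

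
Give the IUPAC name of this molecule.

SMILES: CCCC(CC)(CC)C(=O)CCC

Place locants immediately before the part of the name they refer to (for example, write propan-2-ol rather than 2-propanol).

The longest carbon chain that includes the carbonyl has 8 carbons, so the parent hydride is octane.
The highest-priority functional group is a ketone (C=O on an internal carbon), so the name ends in -one.
Number the chain so that numbering from this end puts the carbonyl group at C-4 rather than C-5.
With this numbering: the carbonyl at C-4; two ethyl groups at C-5.
Putting it together: 5,5-diethyloctan-4-one.

5,5-diethyloctan-4-one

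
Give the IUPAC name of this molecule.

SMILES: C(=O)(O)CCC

The longest chain bearing the –COOH group is 4 carbons long (butane).
The highest-priority functional group is a carboxylic acid (terminal –COOH), so the name ends in -oic acid.
Number the chain so that the carboxylic acid carbon is C-1 by definition.
Putting it together: butanoic acid.

butanoic acid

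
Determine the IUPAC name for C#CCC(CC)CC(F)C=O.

Counting along the main chain through the –CHO group and the multiple bond gives 7 carbons: the parent is heptane.
The highest-priority functional group is an aldehyde (terminal –CHO), so the name ends in -al.
There is one C≡C triple bond, indicated by the ending -yne.
Number the chain so that the aldehyde carbon is C-1 by definition.
This places the triple bond between C-6 and C-7; an ethyl group at C-4; a fluoro group at C-2.
The substituents are ordered alphabetically, ignoring any di-/tri- multipliers.
The name is 4-ethyl-2-fluorohept-6-ynal.

4-ethyl-2-fluorohept-6-ynal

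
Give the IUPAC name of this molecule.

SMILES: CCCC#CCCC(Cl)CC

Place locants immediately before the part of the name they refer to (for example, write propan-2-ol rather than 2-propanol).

8-chlorodec-4-yne

The longest carbon chain that includes the multiple bond has 10 carbons, so the parent hydride is decane.
There is one C≡C triple bond, indicated by the ending -yne.
The numbering direction is chosen so that numbering from this end puts the triple bond at C-4 rather than C-6.
This places the triple bond between C-4 and C-5; a chloro group at C-8.
Assembling the pieces gives 8-chlorodec-4-yne.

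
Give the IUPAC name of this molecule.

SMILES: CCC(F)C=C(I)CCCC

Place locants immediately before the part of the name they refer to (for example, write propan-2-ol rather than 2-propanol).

The longest chain bearing the multiple bond is 9 carbons long (nonane).
There is one C=C double bond, indicated by the ending -ene.
Number the chain so that numbering from this end puts the double bond at C-4 rather than C-5.
This places the double bond between C-4 and C-5; a fluoro group at C-3; an iodo group at C-5.
The substituents are ordered alphabetically, ignoring any di-/tri- multipliers.
The name is 3-fluoro-5-iodonon-4-ene.

3-fluoro-5-iodonon-4-ene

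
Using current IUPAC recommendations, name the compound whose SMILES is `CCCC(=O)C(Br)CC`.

The longest carbon chain that includes the carbonyl has 7 carbons, so the parent hydride is heptane.
The highest-priority functional group is a ketone (C=O on an internal carbon), so the name ends in -one.
The numbering direction is chosen so that the substituent locant set {3} is lower than {5} at the first point of difference.
This places the carbonyl at C-4; a bromo group at C-3.
Putting it together: 3-bromoheptan-4-one.

3-bromoheptan-4-one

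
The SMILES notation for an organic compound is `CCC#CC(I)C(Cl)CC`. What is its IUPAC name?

Counting along the main chain through the multiple bond gives 8 carbons: the parent is octane.
A C≡C triple bond in the chain gives the infix -yne-.
Choose the numbering such that numbering from this end puts the triple bond at C-3 rather than C-5.
This places the triple bond between C-3 and C-4; a chloro group at C-6; an iodo group at C-5.
Substituent prefixes are cited in alphabetical order (multiplying prefixes like di-/tri- are ignored for ordering).
Putting it together: 6-chloro-5-iodooct-3-yne.

6-chloro-5-iodooct-3-yne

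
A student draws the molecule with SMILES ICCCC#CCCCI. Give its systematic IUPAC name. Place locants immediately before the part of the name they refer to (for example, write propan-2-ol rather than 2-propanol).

Counting along the main chain through the multiple bond gives 8 carbons: the parent is octane.
There is one C≡C triple bond, indicated by the ending -yne.
Numbering from either end gives identical locants here.
With this numbering: the triple bond between C-4 and C-5; iodo groups at C-1 and C-8.
Assembling the pieces gives 1,8-diiodooct-4-yne.

1,8-diiodooct-4-yne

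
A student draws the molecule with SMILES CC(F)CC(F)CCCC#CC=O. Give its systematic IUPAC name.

The longest carbon chain that includes the –CHO group and the multiple bond has 10 carbons, so the parent hydride is decane.
The principal characteristic group is an aldehyde (terminal –CHO), named with the suffix -al.
A C≡C triple bond in the chain gives the infix -yne-.
The numbering direction is chosen so that the aldehyde carbon is C-1 by definition.
That gives the triple bond between C-2 and C-3; fluoro groups at C-7 and C-9.
Putting it together: 7,9-difluorodec-2-ynal.

7,9-difluorodec-2-ynal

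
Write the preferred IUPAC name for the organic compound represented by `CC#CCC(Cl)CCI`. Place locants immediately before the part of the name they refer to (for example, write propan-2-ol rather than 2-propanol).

5-chloro-7-iodohept-2-yne

Counting along the main chain through the multiple bond gives 7 carbons: the parent is heptane.
The chain contains a C≡C triple bond, so the unsaturation ending is -yne.
Choose the numbering such that numbering from this end puts the triple bond at C-2 rather than C-5.
That gives the triple bond between C-2 and C-3; a chloro group at C-5; an iodo group at C-7.
The substituents are ordered alphabetically, ignoring any di-/tri- multipliers.
Assembling the pieces gives 5-chloro-7-iodohept-2-yne.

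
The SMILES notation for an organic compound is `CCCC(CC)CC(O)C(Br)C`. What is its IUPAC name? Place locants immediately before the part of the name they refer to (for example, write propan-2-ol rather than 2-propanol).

Counting along the main chain through the –OH group gives 8 carbons: the parent is octane.
An alcohol (–OH) is the principal characteristic group, giving the suffix -ol.
Number the chain so that numbering from this end puts the hydroxyl group at C-3 rather than C-6.
This places the hydroxyl at C-3; a bromo group at C-2; an ethyl group at C-5.
Substituent prefixes are cited in alphabetical order (multiplying prefixes like di-/tri- are ignored for ordering).
The name is 2-bromo-5-ethyloctan-3-ol.

2-bromo-5-ethyloctan-3-ol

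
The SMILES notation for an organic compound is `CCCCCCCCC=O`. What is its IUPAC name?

Counting along the main chain through the –CHO group gives 9 carbons: the parent is nonane.
The highest-priority functional group is an aldehyde (terminal –CHO), so the name ends in -al.
Choose the numbering such that the aldehyde carbon is C-1 by definition.
Putting it together: nonanal.

nonanal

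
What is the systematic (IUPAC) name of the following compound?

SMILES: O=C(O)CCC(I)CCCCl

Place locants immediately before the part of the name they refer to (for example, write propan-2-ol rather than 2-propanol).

The longest chain bearing the –COOH group is 7 carbons long (heptane).
A carboxylic acid (terminal –COOH) is the principal characteristic group, giving the suffix -oic acid.
The numbering direction is chosen so that the carboxylic acid carbon is C-1 by definition.
With this numbering: a chloro group at C-7; an iodo group at C-4.
The substituents are ordered alphabetically, ignoring any di-/tri- multipliers.
Putting it together: 7-chloro-4-iodoheptanoic acid.

7-chloro-4-iodoheptanoic acid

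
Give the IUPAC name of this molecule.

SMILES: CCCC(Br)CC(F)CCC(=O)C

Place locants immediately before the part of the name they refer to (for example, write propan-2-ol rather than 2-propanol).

The longest chain bearing the carbonyl is 10 carbons long (decane).
A ketone (C=O on an internal carbon) is the principal characteristic group, giving the suffix -one.
Choose the numbering such that numbering from this end puts the carbonyl group at C-2 rather than C-9.
This places the carbonyl at C-2; a bromo group at C-7; a fluoro group at C-5.
The substituents are ordered alphabetically, ignoring any di-/tri- multipliers.
The name is 7-bromo-5-fluorodecan-2-one.

7-bromo-5-fluorodecan-2-one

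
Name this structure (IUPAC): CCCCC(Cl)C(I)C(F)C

4-chloro-2-fluoro-3-iodooctane

The longest carbon chain is 8 atoms: the parent is octane.
Choose the numbering such that the substituent locant set {2,3,4} is lower than {5,6,7} at the first point of difference.
With this numbering: a chloro group at C-4; a fluoro group at C-2; an iodo group at C-3.
Prefixes are listed alphabetically: chloro, fluoro, iodo.
Putting it together: 4-chloro-2-fluoro-3-iodooctane.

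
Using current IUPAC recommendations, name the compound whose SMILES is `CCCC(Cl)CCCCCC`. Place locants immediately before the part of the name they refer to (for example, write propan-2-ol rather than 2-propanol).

4-chlorodecane

The parent chain contains 10 carbons (decane).
Number the chain so that the substituent locant set {4} is lower than {7} at the first point of difference.
This places a chloro group at C-4.
The name is 4-chlorodecane.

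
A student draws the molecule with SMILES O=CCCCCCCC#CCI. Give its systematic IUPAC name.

Counting along the main chain through the –CHO group and the multiple bond gives 10 carbons: the parent is decane.
An aldehyde (terminal –CHO) is the principal characteristic group, giving the suffix -al.
The chain contains a C≡C triple bond, so the unsaturation ending is -yne.
Choose the numbering such that the aldehyde carbon is C-1 by definition.
With this numbering: the triple bond between C-8 and C-9; an iodo group at C-10.
Assembling the pieces gives 10-iododec-8-ynal.

10-iododec-8-ynal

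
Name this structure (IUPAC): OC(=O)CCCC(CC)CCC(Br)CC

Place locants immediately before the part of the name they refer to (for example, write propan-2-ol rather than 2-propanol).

The longest chain bearing the –COOH group is 10 carbons long (decane).
A carboxylic acid (terminal –COOH) is the principal characteristic group, giving the suffix -oic acid.
Choose the numbering such that the carboxylic acid carbon is C-1 by definition.
That gives a bromo group at C-8; an ethyl group at C-5.
Substituent prefixes are cited in alphabetical order (multiplying prefixes like di-/tri- are ignored for ordering).
The name is 8-bromo-5-ethyldecanoic acid.

8-bromo-5-ethyldecanoic acid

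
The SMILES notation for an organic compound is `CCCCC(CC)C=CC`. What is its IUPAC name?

4-ethyloct-2-ene

Counting along the main chain through the multiple bond gives 8 carbons: the parent is octane.
The chain contains a C=C double bond, so the unsaturation ending is -ene.
Number the chain so that numbering from this end puts the double bond at C-2 rather than C-6.
That gives the double bond between C-2 and C-3; an ethyl group at C-4.
The name is 4-ethyloct-2-ene.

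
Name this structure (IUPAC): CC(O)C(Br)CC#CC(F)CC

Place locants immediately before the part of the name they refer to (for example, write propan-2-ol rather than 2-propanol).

3-bromo-7-fluoronon-5-yn-2-ol

The longest carbon chain that includes the –OH group and the multiple bond has 9 carbons, so the parent hydride is nonane.
The principal characteristic group is an alcohol (–OH), named with the suffix -ol.
There is one C≡C triple bond, indicated by the ending -yne.
Number the chain so that numbering from this end puts the hydroxyl group at C-2 rather than C-8.
This places the hydroxyl at C-2; the triple bond between C-5 and C-6; a bromo group at C-3; a fluoro group at C-7.
Substituent prefixes are cited in alphabetical order (multiplying prefixes like di-/tri- are ignored for ordering).
Putting it together: 3-bromo-7-fluoronon-5-yn-2-ol.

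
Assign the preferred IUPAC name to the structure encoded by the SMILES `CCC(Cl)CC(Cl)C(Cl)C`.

The longest continuous carbon chain has 7 atoms, so the parent hydride is heptane.
Choose the numbering such that the substituent locant set {2,3,5} is lower than {3,5,6} at the first point of difference.
This places chloro groups at C-2 and C-3 and C-5.
The name is 2,3,5-trichloroheptane.

2,3,5-trichloroheptane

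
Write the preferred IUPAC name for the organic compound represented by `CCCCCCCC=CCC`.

undec-3-ene

Counting along the main chain through the multiple bond gives 11 carbons: the parent is undecane.
There is one C=C double bond, indicated by the ending -ene.
Choose the numbering such that numbering from this end puts the double bond at C-3 rather than C-8.
With this numbering: the double bond between C-3 and C-4.
Assembling the pieces gives undec-3-ene.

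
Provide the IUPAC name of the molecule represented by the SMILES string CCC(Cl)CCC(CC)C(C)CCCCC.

3-chloro-6-ethyl-7-methyldodecane

The longest continuous carbon chain has 12 atoms, so the parent hydride is dodecane.
Choose the numbering such that the substituent locant set {3,6,7} is lower than {6,7,10} at the first point of difference.
This places a chloro group at C-3; an ethyl group at C-6; a methyl group at C-7.
Substituent prefixes are cited in alphabetical order (multiplying prefixes like di-/tri- are ignored for ordering).
Putting it together: 3-chloro-6-ethyl-7-methyldodecane.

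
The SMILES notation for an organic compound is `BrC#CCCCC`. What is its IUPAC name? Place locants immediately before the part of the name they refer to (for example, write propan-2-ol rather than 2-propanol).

1-bromohex-1-yne

The longest chain bearing the multiple bond is 6 carbons long (hexane).
The chain contains a C≡C triple bond, so the unsaturation ending is -yne.
Number the chain so that numbering from this end puts the triple bond at C-1 rather than C-5.
With this numbering: the triple bond between C-1 and C-2; a bromo group at C-1.
The name is 1-bromohex-1-yne.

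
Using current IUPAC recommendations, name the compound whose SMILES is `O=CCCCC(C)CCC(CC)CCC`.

8-ethyl-5-methylundecanal

Counting along the main chain through the –CHO group gives 11 carbons: the parent is undecane.
The highest-priority functional group is an aldehyde (terminal –CHO), so the name ends in -al.
Choose the numbering such that the aldehyde carbon is C-1 by definition.
With this numbering: an ethyl group at C-8; a methyl group at C-5.
Substituent prefixes are cited in alphabetical order (multiplying prefixes like di-/tri- are ignored for ordering).
Putting it together: 8-ethyl-5-methylundecanal.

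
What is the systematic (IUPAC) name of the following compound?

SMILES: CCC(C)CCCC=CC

7-methylnon-2-ene

The longest chain bearing the multiple bond is 9 carbons long (nonane).
A C=C double bond in the chain gives the infix -ene-.
Choose the numbering such that numbering from this end puts the double bond at C-2 rather than C-7.
With this numbering: the double bond between C-2 and C-3; a methyl group at C-7.
Assembling the pieces gives 7-methylnon-2-ene.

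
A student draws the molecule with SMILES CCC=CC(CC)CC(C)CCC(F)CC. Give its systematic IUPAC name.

5-ethyl-10-fluoro-7-methyldodec-3-ene

The longest chain bearing the multiple bond is 12 carbons long (dodecane).
The chain contains a C=C double bond, so the unsaturation ending is -ene.
Number the chain so that numbering from this end puts the double bond at C-3 rather than C-9.
With this numbering: the double bond between C-3 and C-4; an ethyl group at C-5; a fluoro group at C-10; a methyl group at C-7.
Prefixes are listed alphabetically: ethyl, fluoro, methyl.
Assembling the pieces gives 5-ethyl-10-fluoro-7-methyldodec-3-ene.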